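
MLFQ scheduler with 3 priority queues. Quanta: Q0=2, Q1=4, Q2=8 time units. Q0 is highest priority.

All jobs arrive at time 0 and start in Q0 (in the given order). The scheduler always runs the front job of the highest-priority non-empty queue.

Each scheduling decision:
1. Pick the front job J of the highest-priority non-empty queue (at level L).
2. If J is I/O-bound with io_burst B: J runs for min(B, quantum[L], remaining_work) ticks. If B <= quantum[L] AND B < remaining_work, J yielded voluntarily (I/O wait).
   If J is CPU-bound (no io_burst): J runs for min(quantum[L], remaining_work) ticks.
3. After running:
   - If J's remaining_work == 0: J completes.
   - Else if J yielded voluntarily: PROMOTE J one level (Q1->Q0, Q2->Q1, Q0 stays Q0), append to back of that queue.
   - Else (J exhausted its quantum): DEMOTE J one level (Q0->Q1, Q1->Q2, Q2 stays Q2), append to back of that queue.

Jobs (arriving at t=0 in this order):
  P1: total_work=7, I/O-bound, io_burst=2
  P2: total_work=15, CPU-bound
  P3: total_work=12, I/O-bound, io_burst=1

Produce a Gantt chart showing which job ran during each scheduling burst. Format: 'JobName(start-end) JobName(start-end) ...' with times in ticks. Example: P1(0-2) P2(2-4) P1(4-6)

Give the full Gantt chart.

Answer: P1(0-2) P2(2-4) P3(4-5) P1(5-7) P3(7-8) P1(8-10) P3(10-11) P1(11-12) P3(12-13) P3(13-14) P3(14-15) P3(15-16) P3(16-17) P3(17-18) P3(18-19) P3(19-20) P3(20-21) P2(21-25) P2(25-33) P2(33-34)

Derivation:
t=0-2: P1@Q0 runs 2, rem=5, I/O yield, promote→Q0. Q0=[P2,P3,P1] Q1=[] Q2=[]
t=2-4: P2@Q0 runs 2, rem=13, quantum used, demote→Q1. Q0=[P3,P1] Q1=[P2] Q2=[]
t=4-5: P3@Q0 runs 1, rem=11, I/O yield, promote→Q0. Q0=[P1,P3] Q1=[P2] Q2=[]
t=5-7: P1@Q0 runs 2, rem=3, I/O yield, promote→Q0. Q0=[P3,P1] Q1=[P2] Q2=[]
t=7-8: P3@Q0 runs 1, rem=10, I/O yield, promote→Q0. Q0=[P1,P3] Q1=[P2] Q2=[]
t=8-10: P1@Q0 runs 2, rem=1, I/O yield, promote→Q0. Q0=[P3,P1] Q1=[P2] Q2=[]
t=10-11: P3@Q0 runs 1, rem=9, I/O yield, promote→Q0. Q0=[P1,P3] Q1=[P2] Q2=[]
t=11-12: P1@Q0 runs 1, rem=0, completes. Q0=[P3] Q1=[P2] Q2=[]
t=12-13: P3@Q0 runs 1, rem=8, I/O yield, promote→Q0. Q0=[P3] Q1=[P2] Q2=[]
t=13-14: P3@Q0 runs 1, rem=7, I/O yield, promote→Q0. Q0=[P3] Q1=[P2] Q2=[]
t=14-15: P3@Q0 runs 1, rem=6, I/O yield, promote→Q0. Q0=[P3] Q1=[P2] Q2=[]
t=15-16: P3@Q0 runs 1, rem=5, I/O yield, promote→Q0. Q0=[P3] Q1=[P2] Q2=[]
t=16-17: P3@Q0 runs 1, rem=4, I/O yield, promote→Q0. Q0=[P3] Q1=[P2] Q2=[]
t=17-18: P3@Q0 runs 1, rem=3, I/O yield, promote→Q0. Q0=[P3] Q1=[P2] Q2=[]
t=18-19: P3@Q0 runs 1, rem=2, I/O yield, promote→Q0. Q0=[P3] Q1=[P2] Q2=[]
t=19-20: P3@Q0 runs 1, rem=1, I/O yield, promote→Q0. Q0=[P3] Q1=[P2] Q2=[]
t=20-21: P3@Q0 runs 1, rem=0, completes. Q0=[] Q1=[P2] Q2=[]
t=21-25: P2@Q1 runs 4, rem=9, quantum used, demote→Q2. Q0=[] Q1=[] Q2=[P2]
t=25-33: P2@Q2 runs 8, rem=1, quantum used, demote→Q2. Q0=[] Q1=[] Q2=[P2]
t=33-34: P2@Q2 runs 1, rem=0, completes. Q0=[] Q1=[] Q2=[]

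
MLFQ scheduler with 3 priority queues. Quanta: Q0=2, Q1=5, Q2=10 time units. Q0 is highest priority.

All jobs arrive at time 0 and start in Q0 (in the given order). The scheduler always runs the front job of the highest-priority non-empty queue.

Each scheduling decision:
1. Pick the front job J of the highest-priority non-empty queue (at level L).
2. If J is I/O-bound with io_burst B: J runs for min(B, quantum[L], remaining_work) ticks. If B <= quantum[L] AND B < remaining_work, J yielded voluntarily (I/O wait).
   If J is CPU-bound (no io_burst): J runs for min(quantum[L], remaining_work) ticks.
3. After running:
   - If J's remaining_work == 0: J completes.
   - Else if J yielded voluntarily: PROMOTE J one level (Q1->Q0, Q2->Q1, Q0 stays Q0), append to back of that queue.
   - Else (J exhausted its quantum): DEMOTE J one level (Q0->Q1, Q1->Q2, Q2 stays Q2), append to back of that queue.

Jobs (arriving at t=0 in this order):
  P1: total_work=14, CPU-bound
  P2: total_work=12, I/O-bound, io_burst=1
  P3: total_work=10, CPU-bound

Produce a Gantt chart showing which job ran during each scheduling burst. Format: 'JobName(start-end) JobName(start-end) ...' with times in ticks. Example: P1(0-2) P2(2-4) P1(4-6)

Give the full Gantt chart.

t=0-2: P1@Q0 runs 2, rem=12, quantum used, demote→Q1. Q0=[P2,P3] Q1=[P1] Q2=[]
t=2-3: P2@Q0 runs 1, rem=11, I/O yield, promote→Q0. Q0=[P3,P2] Q1=[P1] Q2=[]
t=3-5: P3@Q0 runs 2, rem=8, quantum used, demote→Q1. Q0=[P2] Q1=[P1,P3] Q2=[]
t=5-6: P2@Q0 runs 1, rem=10, I/O yield, promote→Q0. Q0=[P2] Q1=[P1,P3] Q2=[]
t=6-7: P2@Q0 runs 1, rem=9, I/O yield, promote→Q0. Q0=[P2] Q1=[P1,P3] Q2=[]
t=7-8: P2@Q0 runs 1, rem=8, I/O yield, promote→Q0. Q0=[P2] Q1=[P1,P3] Q2=[]
t=8-9: P2@Q0 runs 1, rem=7, I/O yield, promote→Q0. Q0=[P2] Q1=[P1,P3] Q2=[]
t=9-10: P2@Q0 runs 1, rem=6, I/O yield, promote→Q0. Q0=[P2] Q1=[P1,P3] Q2=[]
t=10-11: P2@Q0 runs 1, rem=5, I/O yield, promote→Q0. Q0=[P2] Q1=[P1,P3] Q2=[]
t=11-12: P2@Q0 runs 1, rem=4, I/O yield, promote→Q0. Q0=[P2] Q1=[P1,P3] Q2=[]
t=12-13: P2@Q0 runs 1, rem=3, I/O yield, promote→Q0. Q0=[P2] Q1=[P1,P3] Q2=[]
t=13-14: P2@Q0 runs 1, rem=2, I/O yield, promote→Q0. Q0=[P2] Q1=[P1,P3] Q2=[]
t=14-15: P2@Q0 runs 1, rem=1, I/O yield, promote→Q0. Q0=[P2] Q1=[P1,P3] Q2=[]
t=15-16: P2@Q0 runs 1, rem=0, completes. Q0=[] Q1=[P1,P3] Q2=[]
t=16-21: P1@Q1 runs 5, rem=7, quantum used, demote→Q2. Q0=[] Q1=[P3] Q2=[P1]
t=21-26: P3@Q1 runs 5, rem=3, quantum used, demote→Q2. Q0=[] Q1=[] Q2=[P1,P3]
t=26-33: P1@Q2 runs 7, rem=0, completes. Q0=[] Q1=[] Q2=[P3]
t=33-36: P3@Q2 runs 3, rem=0, completes. Q0=[] Q1=[] Q2=[]

Answer: P1(0-2) P2(2-3) P3(3-5) P2(5-6) P2(6-7) P2(7-8) P2(8-9) P2(9-10) P2(10-11) P2(11-12) P2(12-13) P2(13-14) P2(14-15) P2(15-16) P1(16-21) P3(21-26) P1(26-33) P3(33-36)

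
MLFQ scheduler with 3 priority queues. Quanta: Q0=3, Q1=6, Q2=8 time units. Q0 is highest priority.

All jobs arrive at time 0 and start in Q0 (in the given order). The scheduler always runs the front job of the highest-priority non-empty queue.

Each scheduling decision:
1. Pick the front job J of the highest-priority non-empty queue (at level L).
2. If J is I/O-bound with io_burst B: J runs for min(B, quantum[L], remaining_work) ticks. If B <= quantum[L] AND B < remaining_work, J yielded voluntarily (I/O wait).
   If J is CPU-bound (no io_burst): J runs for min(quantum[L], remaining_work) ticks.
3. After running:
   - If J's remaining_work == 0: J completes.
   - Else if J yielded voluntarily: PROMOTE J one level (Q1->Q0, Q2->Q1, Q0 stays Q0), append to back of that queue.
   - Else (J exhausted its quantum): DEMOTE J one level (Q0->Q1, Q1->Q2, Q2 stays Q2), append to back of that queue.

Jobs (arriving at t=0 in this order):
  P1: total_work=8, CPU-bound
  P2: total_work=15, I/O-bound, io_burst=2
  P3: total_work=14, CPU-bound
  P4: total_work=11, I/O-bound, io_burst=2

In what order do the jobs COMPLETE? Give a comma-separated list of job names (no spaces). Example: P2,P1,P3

Answer: P4,P2,P1,P3

Derivation:
t=0-3: P1@Q0 runs 3, rem=5, quantum used, demote→Q1. Q0=[P2,P3,P4] Q1=[P1] Q2=[]
t=3-5: P2@Q0 runs 2, rem=13, I/O yield, promote→Q0. Q0=[P3,P4,P2] Q1=[P1] Q2=[]
t=5-8: P3@Q0 runs 3, rem=11, quantum used, demote→Q1. Q0=[P4,P2] Q1=[P1,P3] Q2=[]
t=8-10: P4@Q0 runs 2, rem=9, I/O yield, promote→Q0. Q0=[P2,P4] Q1=[P1,P3] Q2=[]
t=10-12: P2@Q0 runs 2, rem=11, I/O yield, promote→Q0. Q0=[P4,P2] Q1=[P1,P3] Q2=[]
t=12-14: P4@Q0 runs 2, rem=7, I/O yield, promote→Q0. Q0=[P2,P4] Q1=[P1,P3] Q2=[]
t=14-16: P2@Q0 runs 2, rem=9, I/O yield, promote→Q0. Q0=[P4,P2] Q1=[P1,P3] Q2=[]
t=16-18: P4@Q0 runs 2, rem=5, I/O yield, promote→Q0. Q0=[P2,P4] Q1=[P1,P3] Q2=[]
t=18-20: P2@Q0 runs 2, rem=7, I/O yield, promote→Q0. Q0=[P4,P2] Q1=[P1,P3] Q2=[]
t=20-22: P4@Q0 runs 2, rem=3, I/O yield, promote→Q0. Q0=[P2,P4] Q1=[P1,P3] Q2=[]
t=22-24: P2@Q0 runs 2, rem=5, I/O yield, promote→Q0. Q0=[P4,P2] Q1=[P1,P3] Q2=[]
t=24-26: P4@Q0 runs 2, rem=1, I/O yield, promote→Q0. Q0=[P2,P4] Q1=[P1,P3] Q2=[]
t=26-28: P2@Q0 runs 2, rem=3, I/O yield, promote→Q0. Q0=[P4,P2] Q1=[P1,P3] Q2=[]
t=28-29: P4@Q0 runs 1, rem=0, completes. Q0=[P2] Q1=[P1,P3] Q2=[]
t=29-31: P2@Q0 runs 2, rem=1, I/O yield, promote→Q0. Q0=[P2] Q1=[P1,P3] Q2=[]
t=31-32: P2@Q0 runs 1, rem=0, completes. Q0=[] Q1=[P1,P3] Q2=[]
t=32-37: P1@Q1 runs 5, rem=0, completes. Q0=[] Q1=[P3] Q2=[]
t=37-43: P3@Q1 runs 6, rem=5, quantum used, demote→Q2. Q0=[] Q1=[] Q2=[P3]
t=43-48: P3@Q2 runs 5, rem=0, completes. Q0=[] Q1=[] Q2=[]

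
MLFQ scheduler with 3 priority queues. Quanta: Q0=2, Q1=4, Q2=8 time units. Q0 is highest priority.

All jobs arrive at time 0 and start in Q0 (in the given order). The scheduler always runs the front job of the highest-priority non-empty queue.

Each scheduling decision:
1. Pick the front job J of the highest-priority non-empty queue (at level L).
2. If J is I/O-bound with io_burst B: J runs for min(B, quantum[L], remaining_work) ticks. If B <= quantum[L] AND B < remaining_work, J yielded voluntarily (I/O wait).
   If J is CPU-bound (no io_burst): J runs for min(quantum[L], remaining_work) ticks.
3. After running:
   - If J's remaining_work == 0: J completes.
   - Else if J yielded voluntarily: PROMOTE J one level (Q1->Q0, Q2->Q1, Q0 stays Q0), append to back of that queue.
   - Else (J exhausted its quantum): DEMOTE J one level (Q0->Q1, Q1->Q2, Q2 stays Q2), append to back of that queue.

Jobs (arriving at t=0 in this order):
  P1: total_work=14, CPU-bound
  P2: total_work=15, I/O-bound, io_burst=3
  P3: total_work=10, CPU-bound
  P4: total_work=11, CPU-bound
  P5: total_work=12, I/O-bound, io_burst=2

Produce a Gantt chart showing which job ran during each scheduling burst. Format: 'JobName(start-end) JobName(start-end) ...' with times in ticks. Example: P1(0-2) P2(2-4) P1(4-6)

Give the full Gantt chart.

Answer: P1(0-2) P2(2-4) P3(4-6) P4(6-8) P5(8-10) P5(10-12) P5(12-14) P5(14-16) P5(16-18) P5(18-20) P1(20-24) P2(24-27) P2(27-29) P3(29-33) P4(33-37) P2(37-40) P2(40-42) P2(42-45) P1(45-53) P3(53-57) P4(57-62)

Derivation:
t=0-2: P1@Q0 runs 2, rem=12, quantum used, demote→Q1. Q0=[P2,P3,P4,P5] Q1=[P1] Q2=[]
t=2-4: P2@Q0 runs 2, rem=13, quantum used, demote→Q1. Q0=[P3,P4,P5] Q1=[P1,P2] Q2=[]
t=4-6: P3@Q0 runs 2, rem=8, quantum used, demote→Q1. Q0=[P4,P5] Q1=[P1,P2,P3] Q2=[]
t=6-8: P4@Q0 runs 2, rem=9, quantum used, demote→Q1. Q0=[P5] Q1=[P1,P2,P3,P4] Q2=[]
t=8-10: P5@Q0 runs 2, rem=10, I/O yield, promote→Q0. Q0=[P5] Q1=[P1,P2,P3,P4] Q2=[]
t=10-12: P5@Q0 runs 2, rem=8, I/O yield, promote→Q0. Q0=[P5] Q1=[P1,P2,P3,P4] Q2=[]
t=12-14: P5@Q0 runs 2, rem=6, I/O yield, promote→Q0. Q0=[P5] Q1=[P1,P2,P3,P4] Q2=[]
t=14-16: P5@Q0 runs 2, rem=4, I/O yield, promote→Q0. Q0=[P5] Q1=[P1,P2,P3,P4] Q2=[]
t=16-18: P5@Q0 runs 2, rem=2, I/O yield, promote→Q0. Q0=[P5] Q1=[P1,P2,P3,P4] Q2=[]
t=18-20: P5@Q0 runs 2, rem=0, completes. Q0=[] Q1=[P1,P2,P3,P4] Q2=[]
t=20-24: P1@Q1 runs 4, rem=8, quantum used, demote→Q2. Q0=[] Q1=[P2,P3,P4] Q2=[P1]
t=24-27: P2@Q1 runs 3, rem=10, I/O yield, promote→Q0. Q0=[P2] Q1=[P3,P4] Q2=[P1]
t=27-29: P2@Q0 runs 2, rem=8, quantum used, demote→Q1. Q0=[] Q1=[P3,P4,P2] Q2=[P1]
t=29-33: P3@Q1 runs 4, rem=4, quantum used, demote→Q2. Q0=[] Q1=[P4,P2] Q2=[P1,P3]
t=33-37: P4@Q1 runs 4, rem=5, quantum used, demote→Q2. Q0=[] Q1=[P2] Q2=[P1,P3,P4]
t=37-40: P2@Q1 runs 3, rem=5, I/O yield, promote→Q0. Q0=[P2] Q1=[] Q2=[P1,P3,P4]
t=40-42: P2@Q0 runs 2, rem=3, quantum used, demote→Q1. Q0=[] Q1=[P2] Q2=[P1,P3,P4]
t=42-45: P2@Q1 runs 3, rem=0, completes. Q0=[] Q1=[] Q2=[P1,P3,P4]
t=45-53: P1@Q2 runs 8, rem=0, completes. Q0=[] Q1=[] Q2=[P3,P4]
t=53-57: P3@Q2 runs 4, rem=0, completes. Q0=[] Q1=[] Q2=[P4]
t=57-62: P4@Q2 runs 5, rem=0, completes. Q0=[] Q1=[] Q2=[]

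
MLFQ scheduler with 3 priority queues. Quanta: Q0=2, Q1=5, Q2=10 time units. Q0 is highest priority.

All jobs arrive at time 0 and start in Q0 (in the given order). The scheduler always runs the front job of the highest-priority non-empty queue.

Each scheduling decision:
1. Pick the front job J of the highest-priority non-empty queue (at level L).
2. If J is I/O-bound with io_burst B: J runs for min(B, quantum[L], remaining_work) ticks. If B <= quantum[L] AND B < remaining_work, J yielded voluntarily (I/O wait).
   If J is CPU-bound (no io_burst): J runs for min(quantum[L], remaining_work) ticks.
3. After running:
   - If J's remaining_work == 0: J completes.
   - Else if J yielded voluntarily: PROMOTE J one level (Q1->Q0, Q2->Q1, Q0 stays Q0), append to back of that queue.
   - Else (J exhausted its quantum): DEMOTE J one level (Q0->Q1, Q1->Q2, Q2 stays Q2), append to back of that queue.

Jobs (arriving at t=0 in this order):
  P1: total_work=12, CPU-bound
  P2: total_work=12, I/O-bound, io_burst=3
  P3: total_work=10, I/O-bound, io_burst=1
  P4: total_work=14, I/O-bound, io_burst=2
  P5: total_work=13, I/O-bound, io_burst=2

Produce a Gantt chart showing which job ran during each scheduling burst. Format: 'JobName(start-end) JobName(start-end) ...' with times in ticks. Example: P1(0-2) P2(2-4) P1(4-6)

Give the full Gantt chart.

Answer: P1(0-2) P2(2-4) P3(4-5) P4(5-7) P5(7-9) P3(9-10) P4(10-12) P5(12-14) P3(14-15) P4(15-17) P5(17-19) P3(19-20) P4(20-22) P5(22-24) P3(24-25) P4(25-27) P5(27-29) P3(29-30) P4(30-32) P5(32-34) P3(34-35) P4(35-37) P5(37-38) P3(38-39) P3(39-40) P3(40-41) P1(41-46) P2(46-49) P2(49-51) P2(51-54) P2(54-56) P1(56-61)

Derivation:
t=0-2: P1@Q0 runs 2, rem=10, quantum used, demote→Q1. Q0=[P2,P3,P4,P5] Q1=[P1] Q2=[]
t=2-4: P2@Q0 runs 2, rem=10, quantum used, demote→Q1. Q0=[P3,P4,P5] Q1=[P1,P2] Q2=[]
t=4-5: P3@Q0 runs 1, rem=9, I/O yield, promote→Q0. Q0=[P4,P5,P3] Q1=[P1,P2] Q2=[]
t=5-7: P4@Q0 runs 2, rem=12, I/O yield, promote→Q0. Q0=[P5,P3,P4] Q1=[P1,P2] Q2=[]
t=7-9: P5@Q0 runs 2, rem=11, I/O yield, promote→Q0. Q0=[P3,P4,P5] Q1=[P1,P2] Q2=[]
t=9-10: P3@Q0 runs 1, rem=8, I/O yield, promote→Q0. Q0=[P4,P5,P3] Q1=[P1,P2] Q2=[]
t=10-12: P4@Q0 runs 2, rem=10, I/O yield, promote→Q0. Q0=[P5,P3,P4] Q1=[P1,P2] Q2=[]
t=12-14: P5@Q0 runs 2, rem=9, I/O yield, promote→Q0. Q0=[P3,P4,P5] Q1=[P1,P2] Q2=[]
t=14-15: P3@Q0 runs 1, rem=7, I/O yield, promote→Q0. Q0=[P4,P5,P3] Q1=[P1,P2] Q2=[]
t=15-17: P4@Q0 runs 2, rem=8, I/O yield, promote→Q0. Q0=[P5,P3,P4] Q1=[P1,P2] Q2=[]
t=17-19: P5@Q0 runs 2, rem=7, I/O yield, promote→Q0. Q0=[P3,P4,P5] Q1=[P1,P2] Q2=[]
t=19-20: P3@Q0 runs 1, rem=6, I/O yield, promote→Q0. Q0=[P4,P5,P3] Q1=[P1,P2] Q2=[]
t=20-22: P4@Q0 runs 2, rem=6, I/O yield, promote→Q0. Q0=[P5,P3,P4] Q1=[P1,P2] Q2=[]
t=22-24: P5@Q0 runs 2, rem=5, I/O yield, promote→Q0. Q0=[P3,P4,P5] Q1=[P1,P2] Q2=[]
t=24-25: P3@Q0 runs 1, rem=5, I/O yield, promote→Q0. Q0=[P4,P5,P3] Q1=[P1,P2] Q2=[]
t=25-27: P4@Q0 runs 2, rem=4, I/O yield, promote→Q0. Q0=[P5,P3,P4] Q1=[P1,P2] Q2=[]
t=27-29: P5@Q0 runs 2, rem=3, I/O yield, promote→Q0. Q0=[P3,P4,P5] Q1=[P1,P2] Q2=[]
t=29-30: P3@Q0 runs 1, rem=4, I/O yield, promote→Q0. Q0=[P4,P5,P3] Q1=[P1,P2] Q2=[]
t=30-32: P4@Q0 runs 2, rem=2, I/O yield, promote→Q0. Q0=[P5,P3,P4] Q1=[P1,P2] Q2=[]
t=32-34: P5@Q0 runs 2, rem=1, I/O yield, promote→Q0. Q0=[P3,P4,P5] Q1=[P1,P2] Q2=[]
t=34-35: P3@Q0 runs 1, rem=3, I/O yield, promote→Q0. Q0=[P4,P5,P3] Q1=[P1,P2] Q2=[]
t=35-37: P4@Q0 runs 2, rem=0, completes. Q0=[P5,P3] Q1=[P1,P2] Q2=[]
t=37-38: P5@Q0 runs 1, rem=0, completes. Q0=[P3] Q1=[P1,P2] Q2=[]
t=38-39: P3@Q0 runs 1, rem=2, I/O yield, promote→Q0. Q0=[P3] Q1=[P1,P2] Q2=[]
t=39-40: P3@Q0 runs 1, rem=1, I/O yield, promote→Q0. Q0=[P3] Q1=[P1,P2] Q2=[]
t=40-41: P3@Q0 runs 1, rem=0, completes. Q0=[] Q1=[P1,P2] Q2=[]
t=41-46: P1@Q1 runs 5, rem=5, quantum used, demote→Q2. Q0=[] Q1=[P2] Q2=[P1]
t=46-49: P2@Q1 runs 3, rem=7, I/O yield, promote→Q0. Q0=[P2] Q1=[] Q2=[P1]
t=49-51: P2@Q0 runs 2, rem=5, quantum used, demote→Q1. Q0=[] Q1=[P2] Q2=[P1]
t=51-54: P2@Q1 runs 3, rem=2, I/O yield, promote→Q0. Q0=[P2] Q1=[] Q2=[P1]
t=54-56: P2@Q0 runs 2, rem=0, completes. Q0=[] Q1=[] Q2=[P1]
t=56-61: P1@Q2 runs 5, rem=0, completes. Q0=[] Q1=[] Q2=[]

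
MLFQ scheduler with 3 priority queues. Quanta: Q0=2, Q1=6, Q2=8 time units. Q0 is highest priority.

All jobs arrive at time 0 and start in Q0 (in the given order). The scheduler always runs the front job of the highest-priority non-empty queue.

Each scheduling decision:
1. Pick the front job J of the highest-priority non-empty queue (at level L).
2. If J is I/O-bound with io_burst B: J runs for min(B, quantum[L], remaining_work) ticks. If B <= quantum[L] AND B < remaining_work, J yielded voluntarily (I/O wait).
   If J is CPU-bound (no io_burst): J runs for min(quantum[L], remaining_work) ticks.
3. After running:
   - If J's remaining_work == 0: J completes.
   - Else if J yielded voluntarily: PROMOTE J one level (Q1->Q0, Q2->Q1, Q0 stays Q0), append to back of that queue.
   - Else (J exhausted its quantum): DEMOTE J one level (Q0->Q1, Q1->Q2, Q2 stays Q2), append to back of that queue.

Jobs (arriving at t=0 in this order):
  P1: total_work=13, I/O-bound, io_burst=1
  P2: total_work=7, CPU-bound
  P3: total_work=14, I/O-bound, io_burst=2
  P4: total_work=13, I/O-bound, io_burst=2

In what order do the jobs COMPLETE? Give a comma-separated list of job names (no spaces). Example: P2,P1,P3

Answer: P3,P4,P1,P2

Derivation:
t=0-1: P1@Q0 runs 1, rem=12, I/O yield, promote→Q0. Q0=[P2,P3,P4,P1] Q1=[] Q2=[]
t=1-3: P2@Q0 runs 2, rem=5, quantum used, demote→Q1. Q0=[P3,P4,P1] Q1=[P2] Q2=[]
t=3-5: P3@Q0 runs 2, rem=12, I/O yield, promote→Q0. Q0=[P4,P1,P3] Q1=[P2] Q2=[]
t=5-7: P4@Q0 runs 2, rem=11, I/O yield, promote→Q0. Q0=[P1,P3,P4] Q1=[P2] Q2=[]
t=7-8: P1@Q0 runs 1, rem=11, I/O yield, promote→Q0. Q0=[P3,P4,P1] Q1=[P2] Q2=[]
t=8-10: P3@Q0 runs 2, rem=10, I/O yield, promote→Q0. Q0=[P4,P1,P3] Q1=[P2] Q2=[]
t=10-12: P4@Q0 runs 2, rem=9, I/O yield, promote→Q0. Q0=[P1,P3,P4] Q1=[P2] Q2=[]
t=12-13: P1@Q0 runs 1, rem=10, I/O yield, promote→Q0. Q0=[P3,P4,P1] Q1=[P2] Q2=[]
t=13-15: P3@Q0 runs 2, rem=8, I/O yield, promote→Q0. Q0=[P4,P1,P3] Q1=[P2] Q2=[]
t=15-17: P4@Q0 runs 2, rem=7, I/O yield, promote→Q0. Q0=[P1,P3,P4] Q1=[P2] Q2=[]
t=17-18: P1@Q0 runs 1, rem=9, I/O yield, promote→Q0. Q0=[P3,P4,P1] Q1=[P2] Q2=[]
t=18-20: P3@Q0 runs 2, rem=6, I/O yield, promote→Q0. Q0=[P4,P1,P3] Q1=[P2] Q2=[]
t=20-22: P4@Q0 runs 2, rem=5, I/O yield, promote→Q0. Q0=[P1,P3,P4] Q1=[P2] Q2=[]
t=22-23: P1@Q0 runs 1, rem=8, I/O yield, promote→Q0. Q0=[P3,P4,P1] Q1=[P2] Q2=[]
t=23-25: P3@Q0 runs 2, rem=4, I/O yield, promote→Q0. Q0=[P4,P1,P3] Q1=[P2] Q2=[]
t=25-27: P4@Q0 runs 2, rem=3, I/O yield, promote→Q0. Q0=[P1,P3,P4] Q1=[P2] Q2=[]
t=27-28: P1@Q0 runs 1, rem=7, I/O yield, promote→Q0. Q0=[P3,P4,P1] Q1=[P2] Q2=[]
t=28-30: P3@Q0 runs 2, rem=2, I/O yield, promote→Q0. Q0=[P4,P1,P3] Q1=[P2] Q2=[]
t=30-32: P4@Q0 runs 2, rem=1, I/O yield, promote→Q0. Q0=[P1,P3,P4] Q1=[P2] Q2=[]
t=32-33: P1@Q0 runs 1, rem=6, I/O yield, promote→Q0. Q0=[P3,P4,P1] Q1=[P2] Q2=[]
t=33-35: P3@Q0 runs 2, rem=0, completes. Q0=[P4,P1] Q1=[P2] Q2=[]
t=35-36: P4@Q0 runs 1, rem=0, completes. Q0=[P1] Q1=[P2] Q2=[]
t=36-37: P1@Q0 runs 1, rem=5, I/O yield, promote→Q0. Q0=[P1] Q1=[P2] Q2=[]
t=37-38: P1@Q0 runs 1, rem=4, I/O yield, promote→Q0. Q0=[P1] Q1=[P2] Q2=[]
t=38-39: P1@Q0 runs 1, rem=3, I/O yield, promote→Q0. Q0=[P1] Q1=[P2] Q2=[]
t=39-40: P1@Q0 runs 1, rem=2, I/O yield, promote→Q0. Q0=[P1] Q1=[P2] Q2=[]
t=40-41: P1@Q0 runs 1, rem=1, I/O yield, promote→Q0. Q0=[P1] Q1=[P2] Q2=[]
t=41-42: P1@Q0 runs 1, rem=0, completes. Q0=[] Q1=[P2] Q2=[]
t=42-47: P2@Q1 runs 5, rem=0, completes. Q0=[] Q1=[] Q2=[]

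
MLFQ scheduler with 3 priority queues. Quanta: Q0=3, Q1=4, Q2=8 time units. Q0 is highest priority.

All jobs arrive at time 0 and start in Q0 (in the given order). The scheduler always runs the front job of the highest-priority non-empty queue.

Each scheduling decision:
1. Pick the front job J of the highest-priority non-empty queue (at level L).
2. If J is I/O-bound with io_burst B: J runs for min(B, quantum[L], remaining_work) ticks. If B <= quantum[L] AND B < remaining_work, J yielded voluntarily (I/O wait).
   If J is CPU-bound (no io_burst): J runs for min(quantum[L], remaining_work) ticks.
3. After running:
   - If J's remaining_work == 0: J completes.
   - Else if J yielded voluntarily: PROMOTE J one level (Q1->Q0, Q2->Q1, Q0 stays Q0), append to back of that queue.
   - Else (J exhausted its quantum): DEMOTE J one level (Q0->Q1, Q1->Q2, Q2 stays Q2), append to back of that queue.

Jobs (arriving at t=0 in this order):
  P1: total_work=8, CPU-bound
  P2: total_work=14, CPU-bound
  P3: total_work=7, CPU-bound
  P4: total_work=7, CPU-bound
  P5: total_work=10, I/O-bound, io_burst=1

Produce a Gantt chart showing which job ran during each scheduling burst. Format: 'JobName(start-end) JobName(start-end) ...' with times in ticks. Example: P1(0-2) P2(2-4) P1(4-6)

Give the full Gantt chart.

Answer: P1(0-3) P2(3-6) P3(6-9) P4(9-12) P5(12-13) P5(13-14) P5(14-15) P5(15-16) P5(16-17) P5(17-18) P5(18-19) P5(19-20) P5(20-21) P5(21-22) P1(22-26) P2(26-30) P3(30-34) P4(34-38) P1(38-39) P2(39-46)

Derivation:
t=0-3: P1@Q0 runs 3, rem=5, quantum used, demote→Q1. Q0=[P2,P3,P4,P5] Q1=[P1] Q2=[]
t=3-6: P2@Q0 runs 3, rem=11, quantum used, demote→Q1. Q0=[P3,P4,P5] Q1=[P1,P2] Q2=[]
t=6-9: P3@Q0 runs 3, rem=4, quantum used, demote→Q1. Q0=[P4,P5] Q1=[P1,P2,P3] Q2=[]
t=9-12: P4@Q0 runs 3, rem=4, quantum used, demote→Q1. Q0=[P5] Q1=[P1,P2,P3,P4] Q2=[]
t=12-13: P5@Q0 runs 1, rem=9, I/O yield, promote→Q0. Q0=[P5] Q1=[P1,P2,P3,P4] Q2=[]
t=13-14: P5@Q0 runs 1, rem=8, I/O yield, promote→Q0. Q0=[P5] Q1=[P1,P2,P3,P4] Q2=[]
t=14-15: P5@Q0 runs 1, rem=7, I/O yield, promote→Q0. Q0=[P5] Q1=[P1,P2,P3,P4] Q2=[]
t=15-16: P5@Q0 runs 1, rem=6, I/O yield, promote→Q0. Q0=[P5] Q1=[P1,P2,P3,P4] Q2=[]
t=16-17: P5@Q0 runs 1, rem=5, I/O yield, promote→Q0. Q0=[P5] Q1=[P1,P2,P3,P4] Q2=[]
t=17-18: P5@Q0 runs 1, rem=4, I/O yield, promote→Q0. Q0=[P5] Q1=[P1,P2,P3,P4] Q2=[]
t=18-19: P5@Q0 runs 1, rem=3, I/O yield, promote→Q0. Q0=[P5] Q1=[P1,P2,P3,P4] Q2=[]
t=19-20: P5@Q0 runs 1, rem=2, I/O yield, promote→Q0. Q0=[P5] Q1=[P1,P2,P3,P4] Q2=[]
t=20-21: P5@Q0 runs 1, rem=1, I/O yield, promote→Q0. Q0=[P5] Q1=[P1,P2,P3,P4] Q2=[]
t=21-22: P5@Q0 runs 1, rem=0, completes. Q0=[] Q1=[P1,P2,P3,P4] Q2=[]
t=22-26: P1@Q1 runs 4, rem=1, quantum used, demote→Q2. Q0=[] Q1=[P2,P3,P4] Q2=[P1]
t=26-30: P2@Q1 runs 4, rem=7, quantum used, demote→Q2. Q0=[] Q1=[P3,P4] Q2=[P1,P2]
t=30-34: P3@Q1 runs 4, rem=0, completes. Q0=[] Q1=[P4] Q2=[P1,P2]
t=34-38: P4@Q1 runs 4, rem=0, completes. Q0=[] Q1=[] Q2=[P1,P2]
t=38-39: P1@Q2 runs 1, rem=0, completes. Q0=[] Q1=[] Q2=[P2]
t=39-46: P2@Q2 runs 7, rem=0, completes. Q0=[] Q1=[] Q2=[]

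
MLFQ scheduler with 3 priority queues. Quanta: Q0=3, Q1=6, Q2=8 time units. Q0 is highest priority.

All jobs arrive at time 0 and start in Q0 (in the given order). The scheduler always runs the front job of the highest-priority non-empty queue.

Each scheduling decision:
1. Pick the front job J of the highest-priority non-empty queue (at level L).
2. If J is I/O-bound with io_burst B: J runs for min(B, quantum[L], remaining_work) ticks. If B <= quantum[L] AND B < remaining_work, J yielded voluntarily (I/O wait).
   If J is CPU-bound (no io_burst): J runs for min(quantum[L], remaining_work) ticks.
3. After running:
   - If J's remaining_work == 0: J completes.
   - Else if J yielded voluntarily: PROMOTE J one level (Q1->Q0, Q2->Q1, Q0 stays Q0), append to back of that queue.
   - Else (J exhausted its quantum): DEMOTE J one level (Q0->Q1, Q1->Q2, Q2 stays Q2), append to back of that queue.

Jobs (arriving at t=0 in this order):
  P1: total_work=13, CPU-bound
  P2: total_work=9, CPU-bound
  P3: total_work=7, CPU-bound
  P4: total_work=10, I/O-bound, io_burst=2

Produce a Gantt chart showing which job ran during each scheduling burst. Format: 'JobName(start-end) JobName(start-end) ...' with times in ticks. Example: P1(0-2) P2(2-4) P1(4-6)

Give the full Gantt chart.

t=0-3: P1@Q0 runs 3, rem=10, quantum used, demote→Q1. Q0=[P2,P3,P4] Q1=[P1] Q2=[]
t=3-6: P2@Q0 runs 3, rem=6, quantum used, demote→Q1. Q0=[P3,P4] Q1=[P1,P2] Q2=[]
t=6-9: P3@Q0 runs 3, rem=4, quantum used, demote→Q1. Q0=[P4] Q1=[P1,P2,P3] Q2=[]
t=9-11: P4@Q0 runs 2, rem=8, I/O yield, promote→Q0. Q0=[P4] Q1=[P1,P2,P3] Q2=[]
t=11-13: P4@Q0 runs 2, rem=6, I/O yield, promote→Q0. Q0=[P4] Q1=[P1,P2,P3] Q2=[]
t=13-15: P4@Q0 runs 2, rem=4, I/O yield, promote→Q0. Q0=[P4] Q1=[P1,P2,P3] Q2=[]
t=15-17: P4@Q0 runs 2, rem=2, I/O yield, promote→Q0. Q0=[P4] Q1=[P1,P2,P3] Q2=[]
t=17-19: P4@Q0 runs 2, rem=0, completes. Q0=[] Q1=[P1,P2,P3] Q2=[]
t=19-25: P1@Q1 runs 6, rem=4, quantum used, demote→Q2. Q0=[] Q1=[P2,P3] Q2=[P1]
t=25-31: P2@Q1 runs 6, rem=0, completes. Q0=[] Q1=[P3] Q2=[P1]
t=31-35: P3@Q1 runs 4, rem=0, completes. Q0=[] Q1=[] Q2=[P1]
t=35-39: P1@Q2 runs 4, rem=0, completes. Q0=[] Q1=[] Q2=[]

Answer: P1(0-3) P2(3-6) P3(6-9) P4(9-11) P4(11-13) P4(13-15) P4(15-17) P4(17-19) P1(19-25) P2(25-31) P3(31-35) P1(35-39)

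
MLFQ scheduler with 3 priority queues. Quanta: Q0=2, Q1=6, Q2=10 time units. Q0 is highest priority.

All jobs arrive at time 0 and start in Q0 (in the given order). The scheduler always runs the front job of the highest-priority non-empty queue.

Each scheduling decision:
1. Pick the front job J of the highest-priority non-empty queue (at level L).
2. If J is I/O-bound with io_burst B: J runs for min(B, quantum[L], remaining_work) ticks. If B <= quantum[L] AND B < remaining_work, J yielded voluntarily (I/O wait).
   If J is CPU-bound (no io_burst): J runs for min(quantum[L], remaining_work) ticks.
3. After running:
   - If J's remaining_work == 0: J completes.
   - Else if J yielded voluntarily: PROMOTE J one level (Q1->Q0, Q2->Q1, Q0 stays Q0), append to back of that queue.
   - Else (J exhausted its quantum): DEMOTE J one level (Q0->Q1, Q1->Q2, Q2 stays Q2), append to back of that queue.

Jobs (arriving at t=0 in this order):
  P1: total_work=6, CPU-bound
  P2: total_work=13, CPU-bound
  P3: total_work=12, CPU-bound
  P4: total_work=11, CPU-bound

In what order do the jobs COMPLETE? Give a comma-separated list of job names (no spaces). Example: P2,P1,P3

Answer: P1,P2,P3,P4

Derivation:
t=0-2: P1@Q0 runs 2, rem=4, quantum used, demote→Q1. Q0=[P2,P3,P4] Q1=[P1] Q2=[]
t=2-4: P2@Q0 runs 2, rem=11, quantum used, demote→Q1. Q0=[P3,P4] Q1=[P1,P2] Q2=[]
t=4-6: P3@Q0 runs 2, rem=10, quantum used, demote→Q1. Q0=[P4] Q1=[P1,P2,P3] Q2=[]
t=6-8: P4@Q0 runs 2, rem=9, quantum used, demote→Q1. Q0=[] Q1=[P1,P2,P3,P4] Q2=[]
t=8-12: P1@Q1 runs 4, rem=0, completes. Q0=[] Q1=[P2,P3,P4] Q2=[]
t=12-18: P2@Q1 runs 6, rem=5, quantum used, demote→Q2. Q0=[] Q1=[P3,P4] Q2=[P2]
t=18-24: P3@Q1 runs 6, rem=4, quantum used, demote→Q2. Q0=[] Q1=[P4] Q2=[P2,P3]
t=24-30: P4@Q1 runs 6, rem=3, quantum used, demote→Q2. Q0=[] Q1=[] Q2=[P2,P3,P4]
t=30-35: P2@Q2 runs 5, rem=0, completes. Q0=[] Q1=[] Q2=[P3,P4]
t=35-39: P3@Q2 runs 4, rem=0, completes. Q0=[] Q1=[] Q2=[P4]
t=39-42: P4@Q2 runs 3, rem=0, completes. Q0=[] Q1=[] Q2=[]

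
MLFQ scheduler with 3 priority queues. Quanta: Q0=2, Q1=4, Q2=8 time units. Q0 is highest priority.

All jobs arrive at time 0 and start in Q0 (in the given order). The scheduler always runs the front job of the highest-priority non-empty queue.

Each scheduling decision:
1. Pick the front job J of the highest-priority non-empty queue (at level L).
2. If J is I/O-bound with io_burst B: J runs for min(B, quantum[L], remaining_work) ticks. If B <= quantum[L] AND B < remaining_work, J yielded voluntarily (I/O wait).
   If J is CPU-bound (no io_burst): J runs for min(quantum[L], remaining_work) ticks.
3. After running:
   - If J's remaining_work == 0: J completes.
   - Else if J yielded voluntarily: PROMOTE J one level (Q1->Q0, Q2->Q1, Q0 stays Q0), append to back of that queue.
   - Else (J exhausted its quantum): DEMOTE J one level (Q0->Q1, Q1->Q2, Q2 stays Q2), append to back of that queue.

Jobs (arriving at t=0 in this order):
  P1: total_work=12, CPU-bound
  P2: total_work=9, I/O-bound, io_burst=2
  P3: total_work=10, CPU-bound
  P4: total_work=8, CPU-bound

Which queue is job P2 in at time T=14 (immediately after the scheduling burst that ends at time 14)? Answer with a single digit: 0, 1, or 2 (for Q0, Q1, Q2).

t=0-2: P1@Q0 runs 2, rem=10, quantum used, demote→Q1. Q0=[P2,P3,P4] Q1=[P1] Q2=[]
t=2-4: P2@Q0 runs 2, rem=7, I/O yield, promote→Q0. Q0=[P3,P4,P2] Q1=[P1] Q2=[]
t=4-6: P3@Q0 runs 2, rem=8, quantum used, demote→Q1. Q0=[P4,P2] Q1=[P1,P3] Q2=[]
t=6-8: P4@Q0 runs 2, rem=6, quantum used, demote→Q1. Q0=[P2] Q1=[P1,P3,P4] Q2=[]
t=8-10: P2@Q0 runs 2, rem=5, I/O yield, promote→Q0. Q0=[P2] Q1=[P1,P3,P4] Q2=[]
t=10-12: P2@Q0 runs 2, rem=3, I/O yield, promote→Q0. Q0=[P2] Q1=[P1,P3,P4] Q2=[]
t=12-14: P2@Q0 runs 2, rem=1, I/O yield, promote→Q0. Q0=[P2] Q1=[P1,P3,P4] Q2=[]
t=14-15: P2@Q0 runs 1, rem=0, completes. Q0=[] Q1=[P1,P3,P4] Q2=[]
t=15-19: P1@Q1 runs 4, rem=6, quantum used, demote→Q2. Q0=[] Q1=[P3,P4] Q2=[P1]
t=19-23: P3@Q1 runs 4, rem=4, quantum used, demote→Q2. Q0=[] Q1=[P4] Q2=[P1,P3]
t=23-27: P4@Q1 runs 4, rem=2, quantum used, demote→Q2. Q0=[] Q1=[] Q2=[P1,P3,P4]
t=27-33: P1@Q2 runs 6, rem=0, completes. Q0=[] Q1=[] Q2=[P3,P4]
t=33-37: P3@Q2 runs 4, rem=0, completes. Q0=[] Q1=[] Q2=[P4]
t=37-39: P4@Q2 runs 2, rem=0, completes. Q0=[] Q1=[] Q2=[]

Answer: 0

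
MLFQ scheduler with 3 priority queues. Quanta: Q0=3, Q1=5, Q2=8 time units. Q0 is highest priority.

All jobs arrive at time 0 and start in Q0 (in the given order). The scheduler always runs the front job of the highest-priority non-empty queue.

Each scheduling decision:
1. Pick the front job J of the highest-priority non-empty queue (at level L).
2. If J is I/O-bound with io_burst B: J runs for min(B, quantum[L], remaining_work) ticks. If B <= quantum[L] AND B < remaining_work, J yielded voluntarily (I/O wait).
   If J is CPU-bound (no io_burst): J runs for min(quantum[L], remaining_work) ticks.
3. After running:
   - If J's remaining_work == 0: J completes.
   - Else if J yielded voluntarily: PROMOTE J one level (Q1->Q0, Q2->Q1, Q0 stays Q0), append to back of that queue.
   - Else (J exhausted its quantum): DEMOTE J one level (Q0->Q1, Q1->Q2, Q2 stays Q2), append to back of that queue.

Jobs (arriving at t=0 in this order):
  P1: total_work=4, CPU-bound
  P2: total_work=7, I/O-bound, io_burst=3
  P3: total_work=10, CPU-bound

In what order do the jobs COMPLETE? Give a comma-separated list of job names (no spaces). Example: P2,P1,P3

Answer: P2,P1,P3

Derivation:
t=0-3: P1@Q0 runs 3, rem=1, quantum used, demote→Q1. Q0=[P2,P3] Q1=[P1] Q2=[]
t=3-6: P2@Q0 runs 3, rem=4, I/O yield, promote→Q0. Q0=[P3,P2] Q1=[P1] Q2=[]
t=6-9: P3@Q0 runs 3, rem=7, quantum used, demote→Q1. Q0=[P2] Q1=[P1,P3] Q2=[]
t=9-12: P2@Q0 runs 3, rem=1, I/O yield, promote→Q0. Q0=[P2] Q1=[P1,P3] Q2=[]
t=12-13: P2@Q0 runs 1, rem=0, completes. Q0=[] Q1=[P1,P3] Q2=[]
t=13-14: P1@Q1 runs 1, rem=0, completes. Q0=[] Q1=[P3] Q2=[]
t=14-19: P3@Q1 runs 5, rem=2, quantum used, demote→Q2. Q0=[] Q1=[] Q2=[P3]
t=19-21: P3@Q2 runs 2, rem=0, completes. Q0=[] Q1=[] Q2=[]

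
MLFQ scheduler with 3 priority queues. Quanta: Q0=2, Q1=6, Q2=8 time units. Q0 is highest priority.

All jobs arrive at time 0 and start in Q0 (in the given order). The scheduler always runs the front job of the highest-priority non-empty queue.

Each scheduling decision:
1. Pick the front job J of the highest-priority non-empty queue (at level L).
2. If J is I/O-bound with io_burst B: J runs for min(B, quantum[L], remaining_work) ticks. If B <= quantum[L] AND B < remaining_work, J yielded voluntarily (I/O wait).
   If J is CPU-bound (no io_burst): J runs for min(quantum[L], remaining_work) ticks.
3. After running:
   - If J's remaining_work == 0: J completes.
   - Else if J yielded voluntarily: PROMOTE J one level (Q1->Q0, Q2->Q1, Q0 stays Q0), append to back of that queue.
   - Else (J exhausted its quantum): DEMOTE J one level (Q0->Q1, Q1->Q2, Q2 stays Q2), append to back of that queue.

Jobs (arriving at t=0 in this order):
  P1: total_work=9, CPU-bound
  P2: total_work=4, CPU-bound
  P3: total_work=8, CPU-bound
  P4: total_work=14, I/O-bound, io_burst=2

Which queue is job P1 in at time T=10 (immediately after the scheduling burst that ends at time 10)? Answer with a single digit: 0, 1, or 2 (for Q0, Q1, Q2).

Answer: 1

Derivation:
t=0-2: P1@Q0 runs 2, rem=7, quantum used, demote→Q1. Q0=[P2,P3,P4] Q1=[P1] Q2=[]
t=2-4: P2@Q0 runs 2, rem=2, quantum used, demote→Q1. Q0=[P3,P4] Q1=[P1,P2] Q2=[]
t=4-6: P3@Q0 runs 2, rem=6, quantum used, demote→Q1. Q0=[P4] Q1=[P1,P2,P3] Q2=[]
t=6-8: P4@Q0 runs 2, rem=12, I/O yield, promote→Q0. Q0=[P4] Q1=[P1,P2,P3] Q2=[]
t=8-10: P4@Q0 runs 2, rem=10, I/O yield, promote→Q0. Q0=[P4] Q1=[P1,P2,P3] Q2=[]
t=10-12: P4@Q0 runs 2, rem=8, I/O yield, promote→Q0. Q0=[P4] Q1=[P1,P2,P3] Q2=[]
t=12-14: P4@Q0 runs 2, rem=6, I/O yield, promote→Q0. Q0=[P4] Q1=[P1,P2,P3] Q2=[]
t=14-16: P4@Q0 runs 2, rem=4, I/O yield, promote→Q0. Q0=[P4] Q1=[P1,P2,P3] Q2=[]
t=16-18: P4@Q0 runs 2, rem=2, I/O yield, promote→Q0. Q0=[P4] Q1=[P1,P2,P3] Q2=[]
t=18-20: P4@Q0 runs 2, rem=0, completes. Q0=[] Q1=[P1,P2,P3] Q2=[]
t=20-26: P1@Q1 runs 6, rem=1, quantum used, demote→Q2. Q0=[] Q1=[P2,P3] Q2=[P1]
t=26-28: P2@Q1 runs 2, rem=0, completes. Q0=[] Q1=[P3] Q2=[P1]
t=28-34: P3@Q1 runs 6, rem=0, completes. Q0=[] Q1=[] Q2=[P1]
t=34-35: P1@Q2 runs 1, rem=0, completes. Q0=[] Q1=[] Q2=[]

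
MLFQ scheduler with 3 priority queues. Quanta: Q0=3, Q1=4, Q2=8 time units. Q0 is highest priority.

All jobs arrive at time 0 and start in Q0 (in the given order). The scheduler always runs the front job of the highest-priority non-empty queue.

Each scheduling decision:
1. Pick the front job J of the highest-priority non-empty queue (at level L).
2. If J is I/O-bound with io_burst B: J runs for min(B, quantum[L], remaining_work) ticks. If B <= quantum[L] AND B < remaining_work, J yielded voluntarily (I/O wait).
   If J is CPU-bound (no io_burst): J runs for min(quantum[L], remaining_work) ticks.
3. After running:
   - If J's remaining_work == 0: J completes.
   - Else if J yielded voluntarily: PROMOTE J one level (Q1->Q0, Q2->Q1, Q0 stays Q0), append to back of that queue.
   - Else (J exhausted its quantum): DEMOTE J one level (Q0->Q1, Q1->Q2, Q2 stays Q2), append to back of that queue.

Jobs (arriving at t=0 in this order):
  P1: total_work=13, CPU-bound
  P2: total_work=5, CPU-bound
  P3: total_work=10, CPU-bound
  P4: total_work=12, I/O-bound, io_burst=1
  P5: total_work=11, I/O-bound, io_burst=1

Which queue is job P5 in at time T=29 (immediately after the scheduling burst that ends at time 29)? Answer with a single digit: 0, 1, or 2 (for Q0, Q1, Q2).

t=0-3: P1@Q0 runs 3, rem=10, quantum used, demote→Q1. Q0=[P2,P3,P4,P5] Q1=[P1] Q2=[]
t=3-6: P2@Q0 runs 3, rem=2, quantum used, demote→Q1. Q0=[P3,P4,P5] Q1=[P1,P2] Q2=[]
t=6-9: P3@Q0 runs 3, rem=7, quantum used, demote→Q1. Q0=[P4,P5] Q1=[P1,P2,P3] Q2=[]
t=9-10: P4@Q0 runs 1, rem=11, I/O yield, promote→Q0. Q0=[P5,P4] Q1=[P1,P2,P3] Q2=[]
t=10-11: P5@Q0 runs 1, rem=10, I/O yield, promote→Q0. Q0=[P4,P5] Q1=[P1,P2,P3] Q2=[]
t=11-12: P4@Q0 runs 1, rem=10, I/O yield, promote→Q0. Q0=[P5,P4] Q1=[P1,P2,P3] Q2=[]
t=12-13: P5@Q0 runs 1, rem=9, I/O yield, promote→Q0. Q0=[P4,P5] Q1=[P1,P2,P3] Q2=[]
t=13-14: P4@Q0 runs 1, rem=9, I/O yield, promote→Q0. Q0=[P5,P4] Q1=[P1,P2,P3] Q2=[]
t=14-15: P5@Q0 runs 1, rem=8, I/O yield, promote→Q0. Q0=[P4,P5] Q1=[P1,P2,P3] Q2=[]
t=15-16: P4@Q0 runs 1, rem=8, I/O yield, promote→Q0. Q0=[P5,P4] Q1=[P1,P2,P3] Q2=[]
t=16-17: P5@Q0 runs 1, rem=7, I/O yield, promote→Q0. Q0=[P4,P5] Q1=[P1,P2,P3] Q2=[]
t=17-18: P4@Q0 runs 1, rem=7, I/O yield, promote→Q0. Q0=[P5,P4] Q1=[P1,P2,P3] Q2=[]
t=18-19: P5@Q0 runs 1, rem=6, I/O yield, promote→Q0. Q0=[P4,P5] Q1=[P1,P2,P3] Q2=[]
t=19-20: P4@Q0 runs 1, rem=6, I/O yield, promote→Q0. Q0=[P5,P4] Q1=[P1,P2,P3] Q2=[]
t=20-21: P5@Q0 runs 1, rem=5, I/O yield, promote→Q0. Q0=[P4,P5] Q1=[P1,P2,P3] Q2=[]
t=21-22: P4@Q0 runs 1, rem=5, I/O yield, promote→Q0. Q0=[P5,P4] Q1=[P1,P2,P3] Q2=[]
t=22-23: P5@Q0 runs 1, rem=4, I/O yield, promote→Q0. Q0=[P4,P5] Q1=[P1,P2,P3] Q2=[]
t=23-24: P4@Q0 runs 1, rem=4, I/O yield, promote→Q0. Q0=[P5,P4] Q1=[P1,P2,P3] Q2=[]
t=24-25: P5@Q0 runs 1, rem=3, I/O yield, promote→Q0. Q0=[P4,P5] Q1=[P1,P2,P3] Q2=[]
t=25-26: P4@Q0 runs 1, rem=3, I/O yield, promote→Q0. Q0=[P5,P4] Q1=[P1,P2,P3] Q2=[]
t=26-27: P5@Q0 runs 1, rem=2, I/O yield, promote→Q0. Q0=[P4,P5] Q1=[P1,P2,P3] Q2=[]
t=27-28: P4@Q0 runs 1, rem=2, I/O yield, promote→Q0. Q0=[P5,P4] Q1=[P1,P2,P3] Q2=[]
t=28-29: P5@Q0 runs 1, rem=1, I/O yield, promote→Q0. Q0=[P4,P5] Q1=[P1,P2,P3] Q2=[]
t=29-30: P4@Q0 runs 1, rem=1, I/O yield, promote→Q0. Q0=[P5,P4] Q1=[P1,P2,P3] Q2=[]
t=30-31: P5@Q0 runs 1, rem=0, completes. Q0=[P4] Q1=[P1,P2,P3] Q2=[]
t=31-32: P4@Q0 runs 1, rem=0, completes. Q0=[] Q1=[P1,P2,P3] Q2=[]
t=32-36: P1@Q1 runs 4, rem=6, quantum used, demote→Q2. Q0=[] Q1=[P2,P3] Q2=[P1]
t=36-38: P2@Q1 runs 2, rem=0, completes. Q0=[] Q1=[P3] Q2=[P1]
t=38-42: P3@Q1 runs 4, rem=3, quantum used, demote→Q2. Q0=[] Q1=[] Q2=[P1,P3]
t=42-48: P1@Q2 runs 6, rem=0, completes. Q0=[] Q1=[] Q2=[P3]
t=48-51: P3@Q2 runs 3, rem=0, completes. Q0=[] Q1=[] Q2=[]

Answer: 0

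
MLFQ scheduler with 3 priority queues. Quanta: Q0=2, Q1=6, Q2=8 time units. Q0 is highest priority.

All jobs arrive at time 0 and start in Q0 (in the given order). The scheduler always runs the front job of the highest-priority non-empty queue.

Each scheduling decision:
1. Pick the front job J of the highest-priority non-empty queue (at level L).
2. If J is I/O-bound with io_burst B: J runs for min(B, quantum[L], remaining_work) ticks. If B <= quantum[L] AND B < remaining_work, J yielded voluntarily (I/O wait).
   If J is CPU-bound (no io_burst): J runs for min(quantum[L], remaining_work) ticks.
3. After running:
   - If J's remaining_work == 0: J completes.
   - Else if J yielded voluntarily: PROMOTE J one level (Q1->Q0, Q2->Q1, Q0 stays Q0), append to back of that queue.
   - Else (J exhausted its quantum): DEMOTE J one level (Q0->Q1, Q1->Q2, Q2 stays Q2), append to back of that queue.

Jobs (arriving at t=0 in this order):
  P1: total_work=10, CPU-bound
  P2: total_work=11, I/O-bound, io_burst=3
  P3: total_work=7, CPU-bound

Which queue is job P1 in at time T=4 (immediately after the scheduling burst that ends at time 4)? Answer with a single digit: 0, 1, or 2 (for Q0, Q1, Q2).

t=0-2: P1@Q0 runs 2, rem=8, quantum used, demote→Q1. Q0=[P2,P3] Q1=[P1] Q2=[]
t=2-4: P2@Q0 runs 2, rem=9, quantum used, demote→Q1. Q0=[P3] Q1=[P1,P2] Q2=[]
t=4-6: P3@Q0 runs 2, rem=5, quantum used, demote→Q1. Q0=[] Q1=[P1,P2,P3] Q2=[]
t=6-12: P1@Q1 runs 6, rem=2, quantum used, demote→Q2. Q0=[] Q1=[P2,P3] Q2=[P1]
t=12-15: P2@Q1 runs 3, rem=6, I/O yield, promote→Q0. Q0=[P2] Q1=[P3] Q2=[P1]
t=15-17: P2@Q0 runs 2, rem=4, quantum used, demote→Q1. Q0=[] Q1=[P3,P2] Q2=[P1]
t=17-22: P3@Q1 runs 5, rem=0, completes. Q0=[] Q1=[P2] Q2=[P1]
t=22-25: P2@Q1 runs 3, rem=1, I/O yield, promote→Q0. Q0=[P2] Q1=[] Q2=[P1]
t=25-26: P2@Q0 runs 1, rem=0, completes. Q0=[] Q1=[] Q2=[P1]
t=26-28: P1@Q2 runs 2, rem=0, completes. Q0=[] Q1=[] Q2=[]

Answer: 1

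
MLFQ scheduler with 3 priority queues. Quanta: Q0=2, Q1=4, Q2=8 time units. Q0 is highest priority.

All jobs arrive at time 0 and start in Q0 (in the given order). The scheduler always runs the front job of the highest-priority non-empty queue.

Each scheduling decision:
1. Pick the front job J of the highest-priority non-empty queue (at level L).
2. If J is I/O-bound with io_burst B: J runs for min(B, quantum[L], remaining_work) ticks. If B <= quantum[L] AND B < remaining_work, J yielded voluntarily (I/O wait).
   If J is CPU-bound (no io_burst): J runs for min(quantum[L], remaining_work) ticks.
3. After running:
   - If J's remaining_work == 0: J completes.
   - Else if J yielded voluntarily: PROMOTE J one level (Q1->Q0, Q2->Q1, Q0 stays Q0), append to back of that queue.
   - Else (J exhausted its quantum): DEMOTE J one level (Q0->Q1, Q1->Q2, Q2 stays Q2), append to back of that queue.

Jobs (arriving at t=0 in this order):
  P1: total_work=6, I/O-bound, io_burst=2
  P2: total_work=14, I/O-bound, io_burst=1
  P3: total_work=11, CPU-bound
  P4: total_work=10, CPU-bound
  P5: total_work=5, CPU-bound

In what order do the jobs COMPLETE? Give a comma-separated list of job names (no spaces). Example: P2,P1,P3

t=0-2: P1@Q0 runs 2, rem=4, I/O yield, promote→Q0. Q0=[P2,P3,P4,P5,P1] Q1=[] Q2=[]
t=2-3: P2@Q0 runs 1, rem=13, I/O yield, promote→Q0. Q0=[P3,P4,P5,P1,P2] Q1=[] Q2=[]
t=3-5: P3@Q0 runs 2, rem=9, quantum used, demote→Q1. Q0=[P4,P5,P1,P2] Q1=[P3] Q2=[]
t=5-7: P4@Q0 runs 2, rem=8, quantum used, demote→Q1. Q0=[P5,P1,P2] Q1=[P3,P4] Q2=[]
t=7-9: P5@Q0 runs 2, rem=3, quantum used, demote→Q1. Q0=[P1,P2] Q1=[P3,P4,P5] Q2=[]
t=9-11: P1@Q0 runs 2, rem=2, I/O yield, promote→Q0. Q0=[P2,P1] Q1=[P3,P4,P5] Q2=[]
t=11-12: P2@Q0 runs 1, rem=12, I/O yield, promote→Q0. Q0=[P1,P2] Q1=[P3,P4,P5] Q2=[]
t=12-14: P1@Q0 runs 2, rem=0, completes. Q0=[P2] Q1=[P3,P4,P5] Q2=[]
t=14-15: P2@Q0 runs 1, rem=11, I/O yield, promote→Q0. Q0=[P2] Q1=[P3,P4,P5] Q2=[]
t=15-16: P2@Q0 runs 1, rem=10, I/O yield, promote→Q0. Q0=[P2] Q1=[P3,P4,P5] Q2=[]
t=16-17: P2@Q0 runs 1, rem=9, I/O yield, promote→Q0. Q0=[P2] Q1=[P3,P4,P5] Q2=[]
t=17-18: P2@Q0 runs 1, rem=8, I/O yield, promote→Q0. Q0=[P2] Q1=[P3,P4,P5] Q2=[]
t=18-19: P2@Q0 runs 1, rem=7, I/O yield, promote→Q0. Q0=[P2] Q1=[P3,P4,P5] Q2=[]
t=19-20: P2@Q0 runs 1, rem=6, I/O yield, promote→Q0. Q0=[P2] Q1=[P3,P4,P5] Q2=[]
t=20-21: P2@Q0 runs 1, rem=5, I/O yield, promote→Q0. Q0=[P2] Q1=[P3,P4,P5] Q2=[]
t=21-22: P2@Q0 runs 1, rem=4, I/O yield, promote→Q0. Q0=[P2] Q1=[P3,P4,P5] Q2=[]
t=22-23: P2@Q0 runs 1, rem=3, I/O yield, promote→Q0. Q0=[P2] Q1=[P3,P4,P5] Q2=[]
t=23-24: P2@Q0 runs 1, rem=2, I/O yield, promote→Q0. Q0=[P2] Q1=[P3,P4,P5] Q2=[]
t=24-25: P2@Q0 runs 1, rem=1, I/O yield, promote→Q0. Q0=[P2] Q1=[P3,P4,P5] Q2=[]
t=25-26: P2@Q0 runs 1, rem=0, completes. Q0=[] Q1=[P3,P4,P5] Q2=[]
t=26-30: P3@Q1 runs 4, rem=5, quantum used, demote→Q2. Q0=[] Q1=[P4,P5] Q2=[P3]
t=30-34: P4@Q1 runs 4, rem=4, quantum used, demote→Q2. Q0=[] Q1=[P5] Q2=[P3,P4]
t=34-37: P5@Q1 runs 3, rem=0, completes. Q0=[] Q1=[] Q2=[P3,P4]
t=37-42: P3@Q2 runs 5, rem=0, completes. Q0=[] Q1=[] Q2=[P4]
t=42-46: P4@Q2 runs 4, rem=0, completes. Q0=[] Q1=[] Q2=[]

Answer: P1,P2,P5,P3,P4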